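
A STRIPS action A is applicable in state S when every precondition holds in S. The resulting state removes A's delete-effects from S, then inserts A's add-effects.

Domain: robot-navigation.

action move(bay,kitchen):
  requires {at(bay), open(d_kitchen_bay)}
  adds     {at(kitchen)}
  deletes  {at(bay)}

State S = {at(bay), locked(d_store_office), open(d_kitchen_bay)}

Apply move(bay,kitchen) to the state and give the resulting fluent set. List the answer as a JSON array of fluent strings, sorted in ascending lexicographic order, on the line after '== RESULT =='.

Compute (S \ del) ∪ add:
  pre ⊆ S: {at(bay), open(d_kitchen_bay)} ⊆ S  — applicable
  S \ del = {locked(d_store_office), open(d_kitchen_bay)}
  ∪ add   = {at(kitchen), locked(d_store_office), open(d_kitchen_bay)}

== RESULT ==
["at(kitchen)", "locked(d_store_office)", "open(d_kitchen_bay)"]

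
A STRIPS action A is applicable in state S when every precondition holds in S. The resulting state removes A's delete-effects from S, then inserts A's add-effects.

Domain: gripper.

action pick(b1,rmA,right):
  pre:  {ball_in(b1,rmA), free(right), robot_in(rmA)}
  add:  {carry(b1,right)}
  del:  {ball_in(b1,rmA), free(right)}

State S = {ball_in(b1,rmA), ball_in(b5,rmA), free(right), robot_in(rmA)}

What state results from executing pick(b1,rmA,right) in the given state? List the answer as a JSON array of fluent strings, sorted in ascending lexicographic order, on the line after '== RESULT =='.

Progress:
  pre ⊆ S: {ball_in(b1,rmA), free(right), robot_in(rmA)} ⊆ S  — applicable
  S \ del = {ball_in(b5,rmA), robot_in(rmA)}
  ∪ add   = {ball_in(b5,rmA), carry(b1,right), robot_in(rmA)}

== RESULT ==
["ball_in(b5,rmA)", "carry(b1,right)", "robot_in(rmA)"]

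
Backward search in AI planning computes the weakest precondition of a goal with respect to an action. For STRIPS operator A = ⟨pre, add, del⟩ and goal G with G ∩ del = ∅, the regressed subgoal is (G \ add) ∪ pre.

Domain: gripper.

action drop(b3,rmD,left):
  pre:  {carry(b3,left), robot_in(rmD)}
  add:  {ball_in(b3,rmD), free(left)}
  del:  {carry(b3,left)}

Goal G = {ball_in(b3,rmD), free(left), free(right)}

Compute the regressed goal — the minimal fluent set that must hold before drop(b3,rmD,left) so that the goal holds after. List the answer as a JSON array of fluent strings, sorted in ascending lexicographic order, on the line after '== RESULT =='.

Compute (G \ add) ∪ pre:
  G ∩ del = {}  (empty — regression defined)
  G \ add = {ball_in(b3,rmD), free(left), free(right)} \ {ball_in(b3,rmD), free(left)} = {free(right)}
  ∪ pre   = {free(right)} ∪ {carry(b3,left), robot_in(rmD)}
          = {carry(b3,left), free(right), robot_in(rmD)}

== RESULT ==
["carry(b3,left)", "free(right)", "robot_in(rmD)"]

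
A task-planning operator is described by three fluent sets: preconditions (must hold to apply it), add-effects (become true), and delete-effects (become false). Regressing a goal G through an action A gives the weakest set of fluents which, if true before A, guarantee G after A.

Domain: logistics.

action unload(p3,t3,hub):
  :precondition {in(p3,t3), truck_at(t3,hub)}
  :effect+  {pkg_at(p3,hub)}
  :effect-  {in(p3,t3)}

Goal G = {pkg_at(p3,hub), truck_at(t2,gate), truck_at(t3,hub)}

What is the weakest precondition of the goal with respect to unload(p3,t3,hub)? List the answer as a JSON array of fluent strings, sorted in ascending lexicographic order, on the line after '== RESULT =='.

Compute (G \ add) ∪ pre:
  G ∩ del = {}  (empty — regression defined)
  G \ add = {pkg_at(p3,hub), truck_at(t2,gate), truck_at(t3,hub)} \ {pkg_at(p3,hub)} = {truck_at(t2,gate), truck_at(t3,hub)}
  ∪ pre   = {truck_at(t2,gate), truck_at(t3,hub)} ∪ {in(p3,t3), truck_at(t3,hub)}
          = {in(p3,t3), truck_at(t2,gate), truck_at(t3,hub)}

== RESULT ==
["in(p3,t3)", "truck_at(t2,gate)", "truck_at(t3,hub)"]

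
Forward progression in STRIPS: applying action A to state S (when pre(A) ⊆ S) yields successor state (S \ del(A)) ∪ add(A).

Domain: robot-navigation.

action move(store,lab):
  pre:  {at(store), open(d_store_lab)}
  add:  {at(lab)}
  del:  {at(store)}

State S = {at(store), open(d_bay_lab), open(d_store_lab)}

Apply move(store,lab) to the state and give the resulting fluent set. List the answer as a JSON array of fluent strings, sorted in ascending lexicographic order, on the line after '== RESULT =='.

Progress:
  pre ⊆ S: {at(store), open(d_store_lab)} ⊆ S  — applicable
  S \ del = {open(d_bay_lab), open(d_store_lab)}
  ∪ add   = {at(lab), open(d_bay_lab), open(d_store_lab)}

== RESULT ==
["at(lab)", "open(d_bay_lab)", "open(d_store_lab)"]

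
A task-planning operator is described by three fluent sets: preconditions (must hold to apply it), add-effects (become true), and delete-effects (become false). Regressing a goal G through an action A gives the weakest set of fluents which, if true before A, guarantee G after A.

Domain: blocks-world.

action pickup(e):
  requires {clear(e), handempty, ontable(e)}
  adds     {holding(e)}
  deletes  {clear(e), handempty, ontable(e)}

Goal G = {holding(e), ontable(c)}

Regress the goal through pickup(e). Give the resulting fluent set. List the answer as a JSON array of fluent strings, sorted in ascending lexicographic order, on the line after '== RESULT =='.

Regress:
  G ∩ del = {}  (empty — regression defined)
  G \ add = {holding(e), ontable(c)} \ {holding(e)} = {ontable(c)}
  ∪ pre   = {ontable(c)} ∪ {clear(e), handempty, ontable(e)}
          = {clear(e), handempty, ontable(c), ontable(e)}

== RESULT ==
["clear(e)", "handempty", "ontable(c)", "ontable(e)"]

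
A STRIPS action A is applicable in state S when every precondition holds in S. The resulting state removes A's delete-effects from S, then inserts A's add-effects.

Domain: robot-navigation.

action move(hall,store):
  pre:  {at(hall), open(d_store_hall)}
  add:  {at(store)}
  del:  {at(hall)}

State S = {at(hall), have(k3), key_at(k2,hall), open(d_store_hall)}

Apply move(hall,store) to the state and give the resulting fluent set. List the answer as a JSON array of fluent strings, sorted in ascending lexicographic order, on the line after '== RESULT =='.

Compute (S \ del) ∪ add:
  pre ⊆ S: {at(hall), open(d_store_hall)} ⊆ S  — applicable
  S \ del = {have(k3), key_at(k2,hall), open(d_store_hall)}
  ∪ add   = {at(store), have(k3), key_at(k2,hall), open(d_store_hall)}

== RESULT ==
["at(store)", "have(k3)", "key_at(k2,hall)", "open(d_store_hall)"]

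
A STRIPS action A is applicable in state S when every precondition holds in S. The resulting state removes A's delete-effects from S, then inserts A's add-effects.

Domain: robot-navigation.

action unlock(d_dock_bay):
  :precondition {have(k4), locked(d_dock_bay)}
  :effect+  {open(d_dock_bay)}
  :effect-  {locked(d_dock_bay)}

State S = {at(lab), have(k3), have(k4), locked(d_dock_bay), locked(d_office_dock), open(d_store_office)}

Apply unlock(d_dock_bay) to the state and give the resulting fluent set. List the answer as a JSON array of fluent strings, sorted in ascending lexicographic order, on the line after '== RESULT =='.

Compute (S \ del) ∪ add:
  pre ⊆ S: {have(k4), locked(d_dock_bay)} ⊆ S  — applicable
  S \ del = {at(lab), have(k3), have(k4), locked(d_office_dock), open(d_store_office)}
  ∪ add   = {at(lab), have(k3), have(k4), locked(d_office_dock), open(d_dock_bay), open(d_store_office)}

== RESULT ==
["at(lab)", "have(k3)", "have(k4)", "locked(d_office_dock)", "open(d_dock_bay)", "open(d_store_office)"]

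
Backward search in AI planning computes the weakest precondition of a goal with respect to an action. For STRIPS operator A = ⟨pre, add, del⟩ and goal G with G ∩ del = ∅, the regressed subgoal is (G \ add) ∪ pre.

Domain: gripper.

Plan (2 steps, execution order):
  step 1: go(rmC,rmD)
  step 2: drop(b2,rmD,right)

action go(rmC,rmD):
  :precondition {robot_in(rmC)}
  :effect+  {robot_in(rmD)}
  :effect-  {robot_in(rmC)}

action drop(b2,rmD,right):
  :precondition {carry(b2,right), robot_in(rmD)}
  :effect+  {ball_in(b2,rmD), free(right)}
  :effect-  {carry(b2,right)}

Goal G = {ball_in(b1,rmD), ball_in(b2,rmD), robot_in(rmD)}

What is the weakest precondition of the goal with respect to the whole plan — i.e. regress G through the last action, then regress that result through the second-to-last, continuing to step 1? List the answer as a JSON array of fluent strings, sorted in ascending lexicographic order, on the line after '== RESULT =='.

Work backward from the goal:
  through step 2 (drop(b2,rmD,right)): drop {ball_in(b2,rmD)}, keep {ball_in(b1,rmD), robot_in(rmD)}, require {carry(b2,right), robot_in(rmD)}
    → {ball_in(b1,rmD), carry(b2,right), robot_in(rmD)}
  through step 1 (go(rmC,rmD)): drop {robot_in(rmD)}, keep {ball_in(b1,rmD), carry(b2,right)}, require {robot_in(rmC)}
    → {ball_in(b1,rmD), carry(b2,right), robot_in(rmC)}

== RESULT ==
["ball_in(b1,rmD)", "carry(b2,right)", "robot_in(rmC)"]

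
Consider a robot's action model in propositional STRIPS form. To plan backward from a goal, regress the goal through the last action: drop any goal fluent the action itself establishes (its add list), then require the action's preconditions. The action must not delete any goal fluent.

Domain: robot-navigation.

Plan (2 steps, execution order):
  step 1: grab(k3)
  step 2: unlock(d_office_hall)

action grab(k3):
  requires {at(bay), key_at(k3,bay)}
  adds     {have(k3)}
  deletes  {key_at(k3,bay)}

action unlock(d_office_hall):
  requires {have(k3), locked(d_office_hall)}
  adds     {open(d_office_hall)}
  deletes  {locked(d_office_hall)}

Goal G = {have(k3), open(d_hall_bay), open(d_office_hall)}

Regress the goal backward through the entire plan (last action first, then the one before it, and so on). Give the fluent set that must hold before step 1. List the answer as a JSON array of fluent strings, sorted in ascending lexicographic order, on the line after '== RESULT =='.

Work backward from the goal:
  through step 2 (unlock(d_office_hall)): drop {open(d_office_hall)}, keep {have(k3), open(d_hall_bay)}, require {have(k3), locked(d_office_hall)}
    → {have(k3), locked(d_office_hall), open(d_hall_bay)}
  through step 1 (grab(k3)): drop {have(k3)}, keep {locked(d_office_hall), open(d_hall_bay)}, require {at(bay), key_at(k3,bay)}
    → {at(bay), key_at(k3,bay), locked(d_office_hall), open(d_hall_bay)}

== RESULT ==
["at(bay)", "key_at(k3,bay)", "locked(d_office_hall)", "open(d_hall_bay)"]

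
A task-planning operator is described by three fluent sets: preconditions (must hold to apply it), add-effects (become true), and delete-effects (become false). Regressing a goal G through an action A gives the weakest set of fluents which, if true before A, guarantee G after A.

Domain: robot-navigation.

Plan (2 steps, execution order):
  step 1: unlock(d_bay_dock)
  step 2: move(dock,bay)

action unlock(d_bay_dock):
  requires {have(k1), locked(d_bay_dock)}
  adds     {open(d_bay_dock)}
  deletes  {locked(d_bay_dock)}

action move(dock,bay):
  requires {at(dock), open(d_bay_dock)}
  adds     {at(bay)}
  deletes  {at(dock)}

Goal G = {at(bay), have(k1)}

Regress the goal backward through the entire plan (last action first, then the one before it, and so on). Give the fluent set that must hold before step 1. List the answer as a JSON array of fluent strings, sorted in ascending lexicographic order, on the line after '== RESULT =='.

Work backward from the goal:
  through step 2 (move(dock,bay)): drop {at(bay)}, keep {have(k1)}, require {at(dock), open(d_bay_dock)}
    → {at(dock), have(k1), open(d_bay_dock)}
  through step 1 (unlock(d_bay_dock)): drop {open(d_bay_dock)}, keep {at(dock), have(k1)}, require {have(k1), locked(d_bay_dock)}
    → {at(dock), have(k1), locked(d_bay_dock)}

== RESULT ==
["at(dock)", "have(k1)", "locked(d_bay_dock)"]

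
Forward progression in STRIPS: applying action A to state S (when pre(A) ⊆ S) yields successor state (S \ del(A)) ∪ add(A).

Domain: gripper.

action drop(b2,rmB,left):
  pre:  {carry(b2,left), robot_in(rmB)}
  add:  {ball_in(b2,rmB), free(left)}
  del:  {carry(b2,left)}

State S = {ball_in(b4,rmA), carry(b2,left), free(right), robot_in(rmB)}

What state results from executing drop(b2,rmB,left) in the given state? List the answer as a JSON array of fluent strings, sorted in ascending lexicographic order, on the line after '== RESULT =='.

Progress:
  pre ⊆ S: {carry(b2,left), robot_in(rmB)} ⊆ S  — applicable
  S \ del = {ball_in(b4,rmA), free(right), robot_in(rmB)}
  ∪ add   = {ball_in(b2,rmB), ball_in(b4,rmA), free(left), free(right), robot_in(rmB)}

== RESULT ==
["ball_in(b2,rmB)", "ball_in(b4,rmA)", "free(left)", "free(right)", "robot_in(rmB)"]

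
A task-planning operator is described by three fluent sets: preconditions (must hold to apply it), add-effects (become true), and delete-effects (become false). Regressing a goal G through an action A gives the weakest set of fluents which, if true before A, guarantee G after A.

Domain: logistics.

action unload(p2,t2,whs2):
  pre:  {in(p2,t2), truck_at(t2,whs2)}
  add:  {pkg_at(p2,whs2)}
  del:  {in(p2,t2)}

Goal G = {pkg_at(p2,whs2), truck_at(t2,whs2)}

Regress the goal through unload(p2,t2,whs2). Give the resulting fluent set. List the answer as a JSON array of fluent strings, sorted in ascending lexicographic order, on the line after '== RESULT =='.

Compute (G \ add) ∪ pre:
  G ∩ del = {}  (empty — regression defined)
  G \ add = {pkg_at(p2,whs2), truck_at(t2,whs2)} \ {pkg_at(p2,whs2)} = {truck_at(t2,whs2)}
  ∪ pre   = {truck_at(t2,whs2)} ∪ {in(p2,t2), truck_at(t2,whs2)}
          = {in(p2,t2), truck_at(t2,whs2)}

== RESULT ==
["in(p2,t2)", "truck_at(t2,whs2)"]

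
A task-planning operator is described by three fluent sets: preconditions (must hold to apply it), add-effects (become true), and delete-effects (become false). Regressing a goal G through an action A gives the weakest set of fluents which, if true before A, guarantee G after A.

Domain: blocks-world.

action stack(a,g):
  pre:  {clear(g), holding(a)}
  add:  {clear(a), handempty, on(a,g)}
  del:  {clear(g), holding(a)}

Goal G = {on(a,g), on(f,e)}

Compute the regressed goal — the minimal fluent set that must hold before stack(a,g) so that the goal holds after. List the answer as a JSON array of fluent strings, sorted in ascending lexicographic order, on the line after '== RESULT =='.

Regress:
  G ∩ del = {}  (empty — regression defined)
  G \ add = {on(a,g), on(f,e)} \ {clear(a), handempty, on(a,g)} = {on(f,e)}
  ∪ pre   = {on(f,e)} ∪ {clear(g), holding(a)}
          = {clear(g), holding(a), on(f,e)}

== RESULT ==
["clear(g)", "holding(a)", "on(f,e)"]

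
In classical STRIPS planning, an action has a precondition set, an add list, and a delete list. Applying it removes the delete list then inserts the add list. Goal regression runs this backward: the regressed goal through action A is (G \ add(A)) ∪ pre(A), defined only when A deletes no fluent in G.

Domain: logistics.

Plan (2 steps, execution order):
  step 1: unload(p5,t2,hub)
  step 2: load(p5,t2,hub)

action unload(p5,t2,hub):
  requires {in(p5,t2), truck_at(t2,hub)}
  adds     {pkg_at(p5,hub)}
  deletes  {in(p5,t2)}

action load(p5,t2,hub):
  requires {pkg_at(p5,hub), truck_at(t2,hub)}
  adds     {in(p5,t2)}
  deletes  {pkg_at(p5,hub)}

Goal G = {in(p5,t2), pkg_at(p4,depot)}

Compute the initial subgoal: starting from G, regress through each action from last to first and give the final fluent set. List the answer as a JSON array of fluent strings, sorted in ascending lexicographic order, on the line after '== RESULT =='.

Regress step by step:
  through step 2 (load(p5,t2,hub)): drop {in(p5,t2)}, keep {pkg_at(p4,depot)}, require {pkg_at(p5,hub), truck_at(t2,hub)}
    → {pkg_at(p4,depot), pkg_at(p5,hub), truck_at(t2,hub)}
  through step 1 (unload(p5,t2,hub)): drop {pkg_at(p5,hub)}, keep {pkg_at(p4,depot), truck_at(t2,hub)}, require {in(p5,t2), truck_at(t2,hub)}
    → {in(p5,t2), pkg_at(p4,depot), truck_at(t2,hub)}

== RESULT ==
["in(p5,t2)", "pkg_at(p4,depot)", "truck_at(t2,hub)"]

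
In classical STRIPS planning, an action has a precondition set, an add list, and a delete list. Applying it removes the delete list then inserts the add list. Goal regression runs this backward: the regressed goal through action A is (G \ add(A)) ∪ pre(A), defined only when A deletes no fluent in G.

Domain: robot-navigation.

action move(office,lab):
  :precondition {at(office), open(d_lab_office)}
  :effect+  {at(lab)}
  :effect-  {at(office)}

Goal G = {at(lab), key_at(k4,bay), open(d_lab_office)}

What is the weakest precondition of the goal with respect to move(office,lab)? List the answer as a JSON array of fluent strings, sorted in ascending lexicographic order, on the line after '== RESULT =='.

Compute (G \ add) ∪ pre:
  G ∩ del = {}  (empty — regression defined)
  G \ add = {at(lab), key_at(k4,bay), open(d_lab_office)} \ {at(lab)} = {key_at(k4,bay), open(d_lab_office)}
  ∪ pre   = {key_at(k4,bay), open(d_lab_office)} ∪ {at(office), open(d_lab_office)}
          = {at(office), key_at(k4,bay), open(d_lab_office)}

== RESULT ==
["at(office)", "key_at(k4,bay)", "open(d_lab_office)"]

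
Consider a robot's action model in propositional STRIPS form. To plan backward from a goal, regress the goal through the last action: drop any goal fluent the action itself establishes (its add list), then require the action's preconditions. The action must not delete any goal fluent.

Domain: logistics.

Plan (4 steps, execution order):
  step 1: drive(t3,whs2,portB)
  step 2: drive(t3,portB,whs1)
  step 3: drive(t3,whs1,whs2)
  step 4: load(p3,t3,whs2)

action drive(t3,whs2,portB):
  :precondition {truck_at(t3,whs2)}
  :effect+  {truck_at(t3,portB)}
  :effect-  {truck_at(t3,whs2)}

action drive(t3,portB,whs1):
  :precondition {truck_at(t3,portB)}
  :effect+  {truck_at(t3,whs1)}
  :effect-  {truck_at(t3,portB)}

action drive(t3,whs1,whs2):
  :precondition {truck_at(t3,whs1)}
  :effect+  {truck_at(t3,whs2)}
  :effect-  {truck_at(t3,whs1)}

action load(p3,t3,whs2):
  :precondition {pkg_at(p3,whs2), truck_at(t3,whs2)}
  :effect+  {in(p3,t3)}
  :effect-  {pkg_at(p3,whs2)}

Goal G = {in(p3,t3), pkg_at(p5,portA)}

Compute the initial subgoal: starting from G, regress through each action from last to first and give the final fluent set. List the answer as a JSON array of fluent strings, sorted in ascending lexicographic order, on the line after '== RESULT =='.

Work backward from the goal:
  through step 4 (load(p3,t3,whs2)): drop {in(p3,t3)}, keep {pkg_at(p5,portA)}, require {pkg_at(p3,whs2), truck_at(t3,whs2)}
    → {pkg_at(p3,whs2), pkg_at(p5,portA), truck_at(t3,whs2)}
  through step 3 (drive(t3,whs1,whs2)): drop {truck_at(t3,whs2)}, keep {pkg_at(p3,whs2), pkg_at(p5,portA)}, require {truck_at(t3,whs1)}
    → {pkg_at(p3,whs2), pkg_at(p5,portA), truck_at(t3,whs1)}
  through step 2 (drive(t3,portB,whs1)): drop {truck_at(t3,whs1)}, keep {pkg_at(p3,whs2), pkg_at(p5,portA)}, require {truck_at(t3,portB)}
    → {pkg_at(p3,whs2), pkg_at(p5,portA), truck_at(t3,portB)}
  through step 1 (drive(t3,whs2,portB)): drop {truck_at(t3,portB)}, keep {pkg_at(p3,whs2), pkg_at(p5,portA)}, require {truck_at(t3,whs2)}
    → {pkg_at(p3,whs2), pkg_at(p5,portA), truck_at(t3,whs2)}

== RESULT ==
["pkg_at(p3,whs2)", "pkg_at(p5,portA)", "truck_at(t3,whs2)"]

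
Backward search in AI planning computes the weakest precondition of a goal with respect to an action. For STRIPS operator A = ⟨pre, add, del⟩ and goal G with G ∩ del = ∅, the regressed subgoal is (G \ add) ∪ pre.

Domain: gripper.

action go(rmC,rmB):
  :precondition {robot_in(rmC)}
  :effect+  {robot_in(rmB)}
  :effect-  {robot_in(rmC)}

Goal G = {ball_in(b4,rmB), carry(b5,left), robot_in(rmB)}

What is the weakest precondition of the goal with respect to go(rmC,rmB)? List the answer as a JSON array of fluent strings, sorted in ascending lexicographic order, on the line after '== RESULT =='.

Compute (G \ add) ∪ pre:
  G ∩ del = {}  (empty — regression defined)
  G \ add = {ball_in(b4,rmB), carry(b5,left), robot_in(rmB)} \ {robot_in(rmB)} = {ball_in(b4,rmB), carry(b5,left)}
  ∪ pre   = {ball_in(b4,rmB), carry(b5,left)} ∪ {robot_in(rmC)}
          = {ball_in(b4,rmB), carry(b5,left), robot_in(rmC)}

== RESULT ==
["ball_in(b4,rmB)", "carry(b5,left)", "robot_in(rmC)"]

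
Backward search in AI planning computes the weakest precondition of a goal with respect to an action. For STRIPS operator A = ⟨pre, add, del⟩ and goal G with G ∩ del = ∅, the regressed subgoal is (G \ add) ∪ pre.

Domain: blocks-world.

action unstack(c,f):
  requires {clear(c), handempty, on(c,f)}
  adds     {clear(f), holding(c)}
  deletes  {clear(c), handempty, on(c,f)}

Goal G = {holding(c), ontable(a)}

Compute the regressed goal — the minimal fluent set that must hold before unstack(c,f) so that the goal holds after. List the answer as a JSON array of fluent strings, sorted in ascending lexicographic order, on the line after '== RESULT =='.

Compute (G \ add) ∪ pre:
  G ∩ del = {}  (empty — regression defined)
  G \ add = {holding(c), ontable(a)} \ {clear(f), holding(c)} = {ontable(a)}
  ∪ pre   = {ontable(a)} ∪ {clear(c), handempty, on(c,f)}
          = {clear(c), handempty, on(c,f), ontable(a)}

== RESULT ==
["clear(c)", "handempty", "on(c,f)", "ontable(a)"]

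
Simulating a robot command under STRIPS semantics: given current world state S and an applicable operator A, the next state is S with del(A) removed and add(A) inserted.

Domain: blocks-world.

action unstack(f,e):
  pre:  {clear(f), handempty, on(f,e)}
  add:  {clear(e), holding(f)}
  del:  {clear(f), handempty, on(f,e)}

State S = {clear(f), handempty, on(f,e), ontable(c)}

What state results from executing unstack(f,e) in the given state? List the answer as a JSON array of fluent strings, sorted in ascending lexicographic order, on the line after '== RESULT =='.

Progress:
  pre ⊆ S: {clear(f), handempty, on(f,e)} ⊆ S  — applicable
  S \ del = {ontable(c)}
  ∪ add   = {clear(e), holding(f), ontable(c)}

== RESULT ==
["clear(e)", "holding(f)", "ontable(c)"]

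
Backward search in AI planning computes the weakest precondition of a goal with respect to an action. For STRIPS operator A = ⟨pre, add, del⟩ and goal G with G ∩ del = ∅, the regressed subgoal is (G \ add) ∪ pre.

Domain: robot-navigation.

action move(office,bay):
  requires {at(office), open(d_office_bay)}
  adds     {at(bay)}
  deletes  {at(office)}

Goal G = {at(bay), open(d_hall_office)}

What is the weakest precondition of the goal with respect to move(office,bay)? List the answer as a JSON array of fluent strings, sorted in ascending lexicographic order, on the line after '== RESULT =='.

Compute (G \ add) ∪ pre:
  G ∩ del = {}  (empty — regression defined)
  G \ add = {at(bay), open(d_hall_office)} \ {at(bay)} = {open(d_hall_office)}
  ∪ pre   = {open(d_hall_office)} ∪ {at(office), open(d_office_bay)}
          = {at(office), open(d_hall_office), open(d_office_bay)}

== RESULT ==
["at(office)", "open(d_hall_office)", "open(d_office_bay)"]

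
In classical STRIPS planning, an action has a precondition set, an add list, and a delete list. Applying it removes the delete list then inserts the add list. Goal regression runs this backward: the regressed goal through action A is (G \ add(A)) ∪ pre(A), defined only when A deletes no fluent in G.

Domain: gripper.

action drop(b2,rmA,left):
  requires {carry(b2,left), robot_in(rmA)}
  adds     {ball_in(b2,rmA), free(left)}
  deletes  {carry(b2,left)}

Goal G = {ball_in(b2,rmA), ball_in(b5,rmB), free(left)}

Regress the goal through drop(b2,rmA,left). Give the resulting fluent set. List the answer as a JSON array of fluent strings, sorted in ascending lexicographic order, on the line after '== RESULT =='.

Regress:
  G ∩ del = {}  (empty — regression defined)
  G \ add = {ball_in(b2,rmA), ball_in(b5,rmB), free(left)} \ {ball_in(b2,rmA), free(left)} = {ball_in(b5,rmB)}
  ∪ pre   = {ball_in(b5,rmB)} ∪ {carry(b2,left), robot_in(rmA)}
          = {ball_in(b5,rmB), carry(b2,left), robot_in(rmA)}

== RESULT ==
["ball_in(b5,rmB)", "carry(b2,left)", "robot_in(rmA)"]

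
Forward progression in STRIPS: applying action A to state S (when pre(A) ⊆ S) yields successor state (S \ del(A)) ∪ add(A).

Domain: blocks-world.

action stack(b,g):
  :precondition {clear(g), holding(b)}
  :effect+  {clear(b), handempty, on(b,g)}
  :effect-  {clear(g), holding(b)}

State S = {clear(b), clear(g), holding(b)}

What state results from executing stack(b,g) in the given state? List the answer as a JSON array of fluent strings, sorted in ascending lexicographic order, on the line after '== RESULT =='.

Compute (S \ del) ∪ add:
  pre ⊆ S: {clear(g), holding(b)} ⊆ S  — applicable
  S \ del = {clear(b)}
  ∪ add   = {clear(b), handempty, on(b,g)}

== RESULT ==
["clear(b)", "handempty", "on(b,g)"]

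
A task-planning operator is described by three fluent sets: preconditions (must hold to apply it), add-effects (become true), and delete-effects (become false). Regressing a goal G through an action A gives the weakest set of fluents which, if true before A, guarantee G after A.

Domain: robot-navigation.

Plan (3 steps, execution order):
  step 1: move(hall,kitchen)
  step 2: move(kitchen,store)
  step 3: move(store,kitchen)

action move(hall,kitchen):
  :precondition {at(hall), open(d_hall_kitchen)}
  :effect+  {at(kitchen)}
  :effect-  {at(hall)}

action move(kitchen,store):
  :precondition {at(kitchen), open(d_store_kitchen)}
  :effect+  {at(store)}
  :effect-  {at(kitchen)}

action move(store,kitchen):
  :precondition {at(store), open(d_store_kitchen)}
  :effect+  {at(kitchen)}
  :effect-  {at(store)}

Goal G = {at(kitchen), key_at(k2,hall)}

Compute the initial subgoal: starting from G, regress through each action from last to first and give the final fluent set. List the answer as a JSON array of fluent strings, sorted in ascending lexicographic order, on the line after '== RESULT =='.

Work backward from the goal:
  through step 3 (move(store,kitchen)): drop {at(kitchen)}, keep {key_at(k2,hall)}, require {at(store), open(d_store_kitchen)}
    → {at(store), key_at(k2,hall), open(d_store_kitchen)}
  through step 2 (move(kitchen,store)): drop {at(store)}, keep {key_at(k2,hall), open(d_store_kitchen)}, require {at(kitchen), open(d_store_kitchen)}
    → {at(kitchen), key_at(k2,hall), open(d_store_kitchen)}
  through step 1 (move(hall,kitchen)): drop {at(kitchen)}, keep {key_at(k2,hall), open(d_store_kitchen)}, require {at(hall), open(d_hall_kitchen)}
    → {at(hall), key_at(k2,hall), open(d_hall_kitchen), open(d_store_kitchen)}

== RESULT ==
["at(hall)", "key_at(k2,hall)", "open(d_hall_kitchen)", "open(d_store_kitchen)"]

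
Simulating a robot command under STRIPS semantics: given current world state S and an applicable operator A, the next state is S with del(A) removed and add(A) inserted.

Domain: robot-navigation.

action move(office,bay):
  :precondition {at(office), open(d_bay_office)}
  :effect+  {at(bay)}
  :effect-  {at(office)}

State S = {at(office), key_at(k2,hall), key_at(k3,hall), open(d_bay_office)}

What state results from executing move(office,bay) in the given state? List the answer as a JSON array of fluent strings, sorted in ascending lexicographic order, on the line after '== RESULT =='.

Compute (S \ del) ∪ add:
  pre ⊆ S: {at(office), open(d_bay_office)} ⊆ S  — applicable
  S \ del = {key_at(k2,hall), key_at(k3,hall), open(d_bay_office)}
  ∪ add   = {at(bay), key_at(k2,hall), key_at(k3,hall), open(d_bay_office)}

== RESULT ==
["at(bay)", "key_at(k2,hall)", "key_at(k3,hall)", "open(d_bay_office)"]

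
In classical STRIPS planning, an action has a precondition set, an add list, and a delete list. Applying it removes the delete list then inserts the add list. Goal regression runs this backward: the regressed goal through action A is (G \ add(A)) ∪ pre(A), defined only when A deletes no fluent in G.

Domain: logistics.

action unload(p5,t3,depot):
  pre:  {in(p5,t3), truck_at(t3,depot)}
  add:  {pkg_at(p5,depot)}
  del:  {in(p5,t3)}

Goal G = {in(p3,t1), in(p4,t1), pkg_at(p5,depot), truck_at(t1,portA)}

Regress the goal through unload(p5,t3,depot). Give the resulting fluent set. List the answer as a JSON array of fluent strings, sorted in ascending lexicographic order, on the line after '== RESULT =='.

Compute (G \ add) ∪ pre:
  G ∩ del = {}  (empty — regression defined)
  G \ add = {in(p3,t1), in(p4,t1), pkg_at(p5,depot), truck_at(t1,portA)} \ {pkg_at(p5,depot)} = {in(p3,t1), in(p4,t1), truck_at(t1,portA)}
  ∪ pre   = {in(p3,t1), in(p4,t1), truck_at(t1,portA)} ∪ {in(p5,t3), truck_at(t3,depot)}
          = {in(p3,t1), in(p4,t1), in(p5,t3), truck_at(t1,portA), truck_at(t3,depot)}

== RESULT ==
["in(p3,t1)", "in(p4,t1)", "in(p5,t3)", "truck_at(t1,portA)", "truck_at(t3,depot)"]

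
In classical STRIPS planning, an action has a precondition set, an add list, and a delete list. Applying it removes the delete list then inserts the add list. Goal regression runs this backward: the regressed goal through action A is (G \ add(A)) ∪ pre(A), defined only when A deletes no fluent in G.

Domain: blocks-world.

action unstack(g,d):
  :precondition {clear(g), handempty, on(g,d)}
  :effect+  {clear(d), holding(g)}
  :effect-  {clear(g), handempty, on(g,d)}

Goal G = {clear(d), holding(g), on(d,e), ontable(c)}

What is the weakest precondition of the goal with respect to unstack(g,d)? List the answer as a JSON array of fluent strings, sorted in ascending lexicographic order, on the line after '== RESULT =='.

Compute (G \ add) ∪ pre:
  G ∩ del = {}  (empty — regression defined)
  G \ add = {clear(d), holding(g), on(d,e), ontable(c)} \ {clear(d), holding(g)} = {on(d,e), ontable(c)}
  ∪ pre   = {on(d,e), ontable(c)} ∪ {clear(g), handempty, on(g,d)}
          = {clear(g), handempty, on(d,e), on(g,d), ontable(c)}

== RESULT ==
["clear(g)", "handempty", "on(d,e)", "on(g,d)", "ontable(c)"]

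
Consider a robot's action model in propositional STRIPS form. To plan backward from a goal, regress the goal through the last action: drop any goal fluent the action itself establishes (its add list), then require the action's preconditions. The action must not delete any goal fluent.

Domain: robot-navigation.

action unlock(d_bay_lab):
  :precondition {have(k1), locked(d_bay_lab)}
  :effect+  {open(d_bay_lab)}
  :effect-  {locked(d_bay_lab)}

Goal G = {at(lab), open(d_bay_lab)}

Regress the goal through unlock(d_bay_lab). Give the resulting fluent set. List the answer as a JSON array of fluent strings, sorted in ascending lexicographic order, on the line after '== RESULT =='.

Compute (G \ add) ∪ pre:
  G ∩ del = {}  (empty — regression defined)
  G \ add = {at(lab), open(d_bay_lab)} \ {open(d_bay_lab)} = {at(lab)}
  ∪ pre   = {at(lab)} ∪ {have(k1), locked(d_bay_lab)}
          = {at(lab), have(k1), locked(d_bay_lab)}

== RESULT ==
["at(lab)", "have(k1)", "locked(d_bay_lab)"]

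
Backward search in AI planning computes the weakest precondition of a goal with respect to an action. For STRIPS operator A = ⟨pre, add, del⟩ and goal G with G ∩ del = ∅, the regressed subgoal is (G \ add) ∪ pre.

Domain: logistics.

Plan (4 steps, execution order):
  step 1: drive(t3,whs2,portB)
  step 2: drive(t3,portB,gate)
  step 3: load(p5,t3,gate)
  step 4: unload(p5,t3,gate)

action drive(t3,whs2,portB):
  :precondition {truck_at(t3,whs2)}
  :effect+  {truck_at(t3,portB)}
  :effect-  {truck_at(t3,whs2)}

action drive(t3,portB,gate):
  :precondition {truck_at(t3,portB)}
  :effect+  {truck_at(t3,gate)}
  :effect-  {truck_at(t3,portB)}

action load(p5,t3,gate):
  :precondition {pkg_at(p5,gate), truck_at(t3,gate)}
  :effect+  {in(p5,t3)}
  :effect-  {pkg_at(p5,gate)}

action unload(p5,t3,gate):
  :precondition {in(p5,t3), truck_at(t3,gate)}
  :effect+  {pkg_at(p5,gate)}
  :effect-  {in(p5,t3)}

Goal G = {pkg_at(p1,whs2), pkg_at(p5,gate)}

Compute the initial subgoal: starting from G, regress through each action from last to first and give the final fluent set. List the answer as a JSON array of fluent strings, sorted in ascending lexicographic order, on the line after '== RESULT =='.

Regress step by step:
  through step 4 (unload(p5,t3,gate)): drop {pkg_at(p5,gate)}, keep {pkg_at(p1,whs2)}, require {in(p5,t3), truck_at(t3,gate)}
    → {in(p5,t3), pkg_at(p1,whs2), truck_at(t3,gate)}
  through step 3 (load(p5,t3,gate)): drop {in(p5,t3)}, keep {pkg_at(p1,whs2), truck_at(t3,gate)}, require {pkg_at(p5,gate), truck_at(t3,gate)}
    → {pkg_at(p1,whs2), pkg_at(p5,gate), truck_at(t3,gate)}
  through step 2 (drive(t3,portB,gate)): drop {truck_at(t3,gate)}, keep {pkg_at(p1,whs2), pkg_at(p5,gate)}, require {truck_at(t3,portB)}
    → {pkg_at(p1,whs2), pkg_at(p5,gate), truck_at(t3,portB)}
  through step 1 (drive(t3,whs2,portB)): drop {truck_at(t3,portB)}, keep {pkg_at(p1,whs2), pkg_at(p5,gate)}, require {truck_at(t3,whs2)}
    → {pkg_at(p1,whs2), pkg_at(p5,gate), truck_at(t3,whs2)}

== RESULT ==
["pkg_at(p1,whs2)", "pkg_at(p5,gate)", "truck_at(t3,whs2)"]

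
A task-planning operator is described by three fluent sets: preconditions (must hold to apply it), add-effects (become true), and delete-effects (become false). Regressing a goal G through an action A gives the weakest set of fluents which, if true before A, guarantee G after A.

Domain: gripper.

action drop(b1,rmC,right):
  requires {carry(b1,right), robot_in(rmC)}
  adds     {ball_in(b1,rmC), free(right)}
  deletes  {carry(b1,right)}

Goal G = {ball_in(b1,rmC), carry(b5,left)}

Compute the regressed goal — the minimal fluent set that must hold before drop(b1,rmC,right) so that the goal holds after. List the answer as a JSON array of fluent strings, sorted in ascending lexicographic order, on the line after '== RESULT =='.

Regress:
  G ∩ del = {}  (empty — regression defined)
  G \ add = {ball_in(b1,rmC), carry(b5,left)} \ {ball_in(b1,rmC), free(right)} = {carry(b5,left)}
  ∪ pre   = {carry(b5,left)} ∪ {carry(b1,right), robot_in(rmC)}
          = {carry(b1,right), carry(b5,left), robot_in(rmC)}

== RESULT ==
["carry(b1,right)", "carry(b5,left)", "robot_in(rmC)"]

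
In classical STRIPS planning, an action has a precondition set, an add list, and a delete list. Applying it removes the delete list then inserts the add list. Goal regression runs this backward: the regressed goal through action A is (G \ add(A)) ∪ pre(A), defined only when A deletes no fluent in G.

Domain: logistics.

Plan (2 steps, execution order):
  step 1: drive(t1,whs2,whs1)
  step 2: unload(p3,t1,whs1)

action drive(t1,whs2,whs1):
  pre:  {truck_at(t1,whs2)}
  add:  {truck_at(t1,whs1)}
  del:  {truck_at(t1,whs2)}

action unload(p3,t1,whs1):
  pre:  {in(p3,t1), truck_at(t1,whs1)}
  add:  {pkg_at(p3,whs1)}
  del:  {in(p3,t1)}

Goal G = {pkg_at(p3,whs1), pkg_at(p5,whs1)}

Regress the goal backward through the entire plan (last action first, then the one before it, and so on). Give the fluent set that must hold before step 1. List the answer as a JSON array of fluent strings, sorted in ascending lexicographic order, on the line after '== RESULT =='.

Regress step by step:
  through step 2 (unload(p3,t1,whs1)): drop {pkg_at(p3,whs1)}, keep {pkg_at(p5,whs1)}, require {in(p3,t1), truck_at(t1,whs1)}
    → {in(p3,t1), pkg_at(p5,whs1), truck_at(t1,whs1)}
  through step 1 (drive(t1,whs2,whs1)): drop {truck_at(t1,whs1)}, keep {in(p3,t1), pkg_at(p5,whs1)}, require {truck_at(t1,whs2)}
    → {in(p3,t1), pkg_at(p5,whs1), truck_at(t1,whs2)}

== RESULT ==
["in(p3,t1)", "pkg_at(p5,whs1)", "truck_at(t1,whs2)"]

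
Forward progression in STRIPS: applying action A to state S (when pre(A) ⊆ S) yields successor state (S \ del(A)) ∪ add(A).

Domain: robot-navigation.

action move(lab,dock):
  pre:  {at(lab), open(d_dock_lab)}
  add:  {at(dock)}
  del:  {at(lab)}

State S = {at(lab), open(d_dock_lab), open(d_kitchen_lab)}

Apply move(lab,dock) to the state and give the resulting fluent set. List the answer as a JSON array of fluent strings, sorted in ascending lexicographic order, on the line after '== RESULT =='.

Compute (S \ del) ∪ add:
  pre ⊆ S: {at(lab), open(d_dock_lab)} ⊆ S  — applicable
  S \ del = {open(d_dock_lab), open(d_kitchen_lab)}
  ∪ add   = {at(dock), open(d_dock_lab), open(d_kitchen_lab)}

== RESULT ==
["at(dock)", "open(d_dock_lab)", "open(d_kitchen_lab)"]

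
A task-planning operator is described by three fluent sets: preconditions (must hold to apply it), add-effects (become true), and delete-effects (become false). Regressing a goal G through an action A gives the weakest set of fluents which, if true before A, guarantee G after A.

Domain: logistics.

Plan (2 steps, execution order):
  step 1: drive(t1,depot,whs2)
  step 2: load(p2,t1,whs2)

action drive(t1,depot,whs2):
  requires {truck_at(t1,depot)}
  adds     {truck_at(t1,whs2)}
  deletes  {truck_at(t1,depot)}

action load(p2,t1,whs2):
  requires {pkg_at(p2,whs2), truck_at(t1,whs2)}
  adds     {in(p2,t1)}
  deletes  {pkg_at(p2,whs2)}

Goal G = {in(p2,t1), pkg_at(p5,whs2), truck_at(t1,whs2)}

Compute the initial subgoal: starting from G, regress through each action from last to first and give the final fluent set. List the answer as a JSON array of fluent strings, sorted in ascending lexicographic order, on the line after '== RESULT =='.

Work backward from the goal:
  through step 2 (load(p2,t1,whs2)): drop {in(p2,t1)}, keep {pkg_at(p5,whs2), truck_at(t1,whs2)}, require {pkg_at(p2,whs2), truck_at(t1,whs2)}
    → {pkg_at(p2,whs2), pkg_at(p5,whs2), truck_at(t1,whs2)}
  through step 1 (drive(t1,depot,whs2)): drop {truck_at(t1,whs2)}, keep {pkg_at(p2,whs2), pkg_at(p5,whs2)}, require {truck_at(t1,depot)}
    → {pkg_at(p2,whs2), pkg_at(p5,whs2), truck_at(t1,depot)}

== RESULT ==
["pkg_at(p2,whs2)", "pkg_at(p5,whs2)", "truck_at(t1,depot)"]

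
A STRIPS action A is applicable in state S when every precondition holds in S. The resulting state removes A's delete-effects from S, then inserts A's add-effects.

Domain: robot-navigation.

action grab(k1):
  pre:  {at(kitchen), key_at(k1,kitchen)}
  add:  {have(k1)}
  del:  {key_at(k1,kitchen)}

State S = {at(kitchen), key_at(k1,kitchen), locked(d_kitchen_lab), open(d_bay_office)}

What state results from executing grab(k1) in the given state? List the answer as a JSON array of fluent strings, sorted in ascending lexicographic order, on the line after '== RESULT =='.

Compute (S \ del) ∪ add:
  pre ⊆ S: {at(kitchen), key_at(k1,kitchen)} ⊆ S  — applicable
  S \ del = {at(kitchen), locked(d_kitchen_lab), open(d_bay_office)}
  ∪ add   = {at(kitchen), have(k1), locked(d_kitchen_lab), open(d_bay_office)}

== RESULT ==
["at(kitchen)", "have(k1)", "locked(d_kitchen_lab)", "open(d_bay_office)"]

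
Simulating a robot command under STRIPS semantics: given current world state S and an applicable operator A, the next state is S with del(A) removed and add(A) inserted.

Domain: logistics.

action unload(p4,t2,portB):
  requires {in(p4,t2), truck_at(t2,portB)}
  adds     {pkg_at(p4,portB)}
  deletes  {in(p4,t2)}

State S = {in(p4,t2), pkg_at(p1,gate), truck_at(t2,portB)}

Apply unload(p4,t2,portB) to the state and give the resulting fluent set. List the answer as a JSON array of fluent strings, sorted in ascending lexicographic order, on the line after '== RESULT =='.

Compute (S \ del) ∪ add:
  pre ⊆ S: {in(p4,t2), truck_at(t2,portB)} ⊆ S  — applicable
  S \ del = {pkg_at(p1,gate), truck_at(t2,portB)}
  ∪ add   = {pkg_at(p1,gate), pkg_at(p4,portB), truck_at(t2,portB)}

== RESULT ==
["pkg_at(p1,gate)", "pkg_at(p4,portB)", "truck_at(t2,portB)"]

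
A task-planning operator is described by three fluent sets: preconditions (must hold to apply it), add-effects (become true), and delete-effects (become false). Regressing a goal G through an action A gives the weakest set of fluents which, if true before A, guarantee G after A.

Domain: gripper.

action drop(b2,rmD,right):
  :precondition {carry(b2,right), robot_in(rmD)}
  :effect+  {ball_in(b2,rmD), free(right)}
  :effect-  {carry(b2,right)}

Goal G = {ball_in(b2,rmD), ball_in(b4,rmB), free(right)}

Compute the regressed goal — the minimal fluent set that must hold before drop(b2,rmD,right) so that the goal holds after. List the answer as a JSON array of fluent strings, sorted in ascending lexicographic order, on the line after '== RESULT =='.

Compute (G \ add) ∪ pre:
  G ∩ del = {}  (empty — regression defined)
  G \ add = {ball_in(b2,rmD), ball_in(b4,rmB), free(right)} \ {ball_in(b2,rmD), free(right)} = {ball_in(b4,rmB)}
  ∪ pre   = {ball_in(b4,rmB)} ∪ {carry(b2,right), robot_in(rmD)}
          = {ball_in(b4,rmB), carry(b2,right), robot_in(rmD)}

== RESULT ==
["ball_in(b4,rmB)", "carry(b2,right)", "robot_in(rmD)"]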